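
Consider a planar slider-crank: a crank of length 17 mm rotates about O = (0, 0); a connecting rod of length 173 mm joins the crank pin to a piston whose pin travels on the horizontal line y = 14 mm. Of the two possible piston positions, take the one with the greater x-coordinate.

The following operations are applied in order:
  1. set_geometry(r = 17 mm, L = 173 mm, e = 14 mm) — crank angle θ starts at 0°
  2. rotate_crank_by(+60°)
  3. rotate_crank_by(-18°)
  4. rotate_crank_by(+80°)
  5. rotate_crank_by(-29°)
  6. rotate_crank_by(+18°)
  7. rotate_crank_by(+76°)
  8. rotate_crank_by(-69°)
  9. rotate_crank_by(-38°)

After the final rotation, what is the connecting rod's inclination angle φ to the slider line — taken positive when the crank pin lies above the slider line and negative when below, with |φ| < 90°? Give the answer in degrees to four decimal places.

set_geometry: r = 17 mm, L = 173 mm, e = 14 mm; θ ← 0°
rotate_crank_by(+60°): θ ← 0° +60° = 60°
rotate_crank_by(-18°): θ ← 60° -18° = 42°
rotate_crank_by(+80°): θ ← 42° +80° = 122°
rotate_crank_by(-29°): θ ← 122° -29° = 93°
rotate_crank_by(+18°): θ ← 93° +18° = 111°
rotate_crank_by(+76°): θ ← 111° +76° = 187°
rotate_crank_by(-69°): θ ← 187° -69° = 118°
rotate_crank_by(-38°): θ ← 118° -38° = 80°
crank pin P = (r cos θ, r sin θ) = (2.952019, 16.741732)
h = r sin θ − e = 16.741732 − 14 = 2.741732
sin φ = h / L = 2.741732 / 173 = 0.01584816
φ = arcsin(0.01584816) = 0.908071°

0.9081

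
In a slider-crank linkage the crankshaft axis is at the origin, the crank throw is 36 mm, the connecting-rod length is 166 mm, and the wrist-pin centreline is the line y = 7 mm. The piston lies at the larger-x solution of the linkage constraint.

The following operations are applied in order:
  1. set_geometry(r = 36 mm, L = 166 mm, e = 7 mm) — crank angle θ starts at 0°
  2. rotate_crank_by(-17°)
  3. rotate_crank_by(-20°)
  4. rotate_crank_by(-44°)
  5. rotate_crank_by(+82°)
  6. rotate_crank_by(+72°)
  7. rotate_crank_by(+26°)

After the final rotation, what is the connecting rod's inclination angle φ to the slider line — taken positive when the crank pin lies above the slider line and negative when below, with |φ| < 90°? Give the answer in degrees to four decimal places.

9.9058

set_geometry: r = 36 mm, L = 166 mm, e = 7 mm; θ ← 0°
rotate_crank_by(-17°): θ ← 0° -17° = -17°
rotate_crank_by(-20°): θ ← -17° -20° = -37°
rotate_crank_by(-44°): θ ← -37° -44° = -81°
rotate_crank_by(+82°): θ ← -81° +82° = 1°
rotate_crank_by(+72°): θ ← 1° +72° = 73°
rotate_crank_by(+26°): θ ← 73° +26° = 99°
crank pin P = (r cos θ, r sin θ) = (-5.631641, 35.556780)
h = r sin θ − e = 35.556780 − 7 = 28.556780
sin φ = h / L = 28.556780 / 166 = 0.17202880
φ = arcsin(0.17202880) = 9.905799°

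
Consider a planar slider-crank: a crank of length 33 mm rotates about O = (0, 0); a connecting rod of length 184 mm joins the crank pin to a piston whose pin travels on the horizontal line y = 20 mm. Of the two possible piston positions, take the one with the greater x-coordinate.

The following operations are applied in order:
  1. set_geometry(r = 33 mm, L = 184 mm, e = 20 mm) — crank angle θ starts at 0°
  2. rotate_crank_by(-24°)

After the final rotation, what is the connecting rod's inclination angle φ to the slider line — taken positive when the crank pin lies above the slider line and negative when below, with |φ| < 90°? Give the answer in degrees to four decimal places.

set_geometry: r = 33 mm, L = 184 mm, e = 20 mm; θ ← 0°
rotate_crank_by(-24°): θ ← 0° -24° = -24°
crank pin P = (r cos θ, r sin θ) = (30.147000, -13.422309)
h = r sin θ − e = -13.422309 − 20 = -33.422309
sin φ = h / L = -33.422309 / 184 = -0.18164298
φ = arcsin(-0.18164298) = -10.465474°

-10.4655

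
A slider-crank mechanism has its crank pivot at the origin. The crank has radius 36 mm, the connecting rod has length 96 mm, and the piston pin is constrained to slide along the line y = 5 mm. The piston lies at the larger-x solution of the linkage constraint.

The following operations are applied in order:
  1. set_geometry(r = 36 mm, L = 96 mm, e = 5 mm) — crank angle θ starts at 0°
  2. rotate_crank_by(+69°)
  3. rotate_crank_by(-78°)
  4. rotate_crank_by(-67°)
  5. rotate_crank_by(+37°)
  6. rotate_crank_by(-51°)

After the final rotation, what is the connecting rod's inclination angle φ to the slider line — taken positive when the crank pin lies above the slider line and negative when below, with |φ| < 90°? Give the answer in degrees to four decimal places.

set_geometry: r = 36 mm, L = 96 mm, e = 5 mm; θ ← 0°
rotate_crank_by(+69°): θ ← 0° +69° = 69°
rotate_crank_by(-78°): θ ← 69° -78° = -9°
rotate_crank_by(-67°): θ ← -9° -67° = -76°
rotate_crank_by(+37°): θ ← -76° +37° = -39°
rotate_crank_by(-51°): θ ← -39° -51° = -90°
crank pin P = (r cos θ, r sin θ) = (0.000000, -36.000000)
h = r sin θ − e = -36.000000 − 5 = -41.000000
sin φ = h / L = -41.000000 / 96 = -0.42708333
φ = arcsin(-0.42708333) = -25.282603°

-25.2826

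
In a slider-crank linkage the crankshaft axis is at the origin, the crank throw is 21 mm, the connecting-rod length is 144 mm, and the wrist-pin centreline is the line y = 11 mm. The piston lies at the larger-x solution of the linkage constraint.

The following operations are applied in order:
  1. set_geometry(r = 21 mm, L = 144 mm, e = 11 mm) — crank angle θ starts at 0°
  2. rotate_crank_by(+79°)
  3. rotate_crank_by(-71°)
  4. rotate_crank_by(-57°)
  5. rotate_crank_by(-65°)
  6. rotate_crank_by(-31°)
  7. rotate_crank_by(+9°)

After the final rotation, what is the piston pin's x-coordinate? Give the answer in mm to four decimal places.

set_geometry: r = 21 mm, L = 144 mm, e = 11 mm; θ ← 0°
rotate_crank_by(+79°): θ ← 0° +79° = 79°
rotate_crank_by(-71°): θ ← 79° -71° = 8°
rotate_crank_by(-57°): θ ← 8° -57° = -49°
rotate_crank_by(-65°): θ ← -49° -65° = -114°
rotate_crank_by(-31°): θ ← -114° -31° = -145°
rotate_crank_by(+9°): θ ← -145° +9° = -136°
crank pin P = (r cos θ, r sin θ) = (-15.106136, -14.587826)
h = r sin θ − e = -14.587826 − 11 = -25.587826
x = r cos θ + √(L² − h²) = -15.106136 + √(20736.0 − 654.7368) = -15.106136 + 141.708374 = 126.602238

126.6022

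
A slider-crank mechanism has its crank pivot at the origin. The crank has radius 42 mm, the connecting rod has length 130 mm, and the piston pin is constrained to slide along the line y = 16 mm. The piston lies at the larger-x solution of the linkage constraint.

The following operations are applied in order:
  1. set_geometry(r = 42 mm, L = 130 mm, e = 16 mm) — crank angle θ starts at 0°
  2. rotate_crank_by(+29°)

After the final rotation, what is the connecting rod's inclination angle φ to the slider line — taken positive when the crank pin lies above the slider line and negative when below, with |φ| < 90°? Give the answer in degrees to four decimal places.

set_geometry: r = 42 mm, L = 130 mm, e = 16 mm; θ ← 0°
rotate_crank_by(+29°): θ ← 0° +29° = 29°
crank pin P = (r cos θ, r sin θ) = (36.734028, 20.362004)
h = r sin θ − e = 20.362004 − 16 = 4.362004
sin φ = h / L = 4.362004 / 130 = 0.03355388
φ = arcsin(0.03355388) = 1.922856°

1.9229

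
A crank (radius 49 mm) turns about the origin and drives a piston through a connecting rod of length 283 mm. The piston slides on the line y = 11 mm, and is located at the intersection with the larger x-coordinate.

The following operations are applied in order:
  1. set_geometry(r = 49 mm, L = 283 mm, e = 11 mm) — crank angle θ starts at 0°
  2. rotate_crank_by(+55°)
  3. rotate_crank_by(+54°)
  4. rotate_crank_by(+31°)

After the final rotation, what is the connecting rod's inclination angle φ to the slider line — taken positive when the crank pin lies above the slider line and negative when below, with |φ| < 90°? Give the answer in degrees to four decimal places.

4.1533

set_geometry: r = 49 mm, L = 283 mm, e = 11 mm; θ ← 0°
rotate_crank_by(+55°): θ ← 0° +55° = 55°
rotate_crank_by(+54°): θ ← 55° +54° = 109°
rotate_crank_by(+31°): θ ← 109° +31° = 140°
crank pin P = (r cos θ, r sin θ) = (-37.536178, 31.496593)
h = r sin θ − e = 31.496593 − 11 = 20.496593
sin φ = h / L = 20.496593 / 283 = 0.07242612
φ = arcsin(0.07242612) = 4.153348°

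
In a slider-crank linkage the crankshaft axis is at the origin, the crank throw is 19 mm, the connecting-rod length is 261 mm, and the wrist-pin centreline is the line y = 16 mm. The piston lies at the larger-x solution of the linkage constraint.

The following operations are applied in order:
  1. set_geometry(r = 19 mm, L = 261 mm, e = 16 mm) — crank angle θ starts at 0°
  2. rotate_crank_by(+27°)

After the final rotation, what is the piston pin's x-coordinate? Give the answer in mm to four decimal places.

277.8249

set_geometry: r = 19 mm, L = 261 mm, e = 16 mm; θ ← 0°
rotate_crank_by(+27°): θ ← 0° +27° = 27°
crank pin P = (r cos θ, r sin θ) = (16.929124, 8.625819)
h = r sin θ − e = 8.625819 − 16 = -7.374181
x = r cos θ + √(L² − h²) = 16.929124 + √(68121.0 − 54.3785) = 16.929124 + 260.895806 = 277.824930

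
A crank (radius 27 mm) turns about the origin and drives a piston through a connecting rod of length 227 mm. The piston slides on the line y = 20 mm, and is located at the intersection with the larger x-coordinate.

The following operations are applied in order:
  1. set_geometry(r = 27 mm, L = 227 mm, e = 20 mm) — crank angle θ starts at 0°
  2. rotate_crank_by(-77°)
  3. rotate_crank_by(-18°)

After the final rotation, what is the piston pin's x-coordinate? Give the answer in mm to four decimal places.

219.7496

set_geometry: r = 27 mm, L = 227 mm, e = 20 mm; θ ← 0°
rotate_crank_by(-77°): θ ← 0° -77° = -77°
rotate_crank_by(-18°): θ ← -77° -18° = -95°
crank pin P = (r cos θ, r sin θ) = (-2.353205, -26.897257)
h = r sin θ − e = -26.897257 − 20 = -46.897257
x = r cos θ + √(L² − h²) = -2.353205 + √(51529.0 − 2199.3527) = -2.353205 + 222.102785 = 219.749580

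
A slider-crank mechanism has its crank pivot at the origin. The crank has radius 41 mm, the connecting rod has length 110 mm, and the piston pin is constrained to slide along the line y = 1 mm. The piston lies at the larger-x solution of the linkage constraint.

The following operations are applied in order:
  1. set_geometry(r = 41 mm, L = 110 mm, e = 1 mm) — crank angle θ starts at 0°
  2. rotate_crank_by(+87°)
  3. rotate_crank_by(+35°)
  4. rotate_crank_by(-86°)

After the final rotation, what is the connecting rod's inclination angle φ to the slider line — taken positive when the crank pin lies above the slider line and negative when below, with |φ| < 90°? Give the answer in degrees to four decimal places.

12.1219

set_geometry: r = 41 mm, L = 110 mm, e = 1 mm; θ ← 0°
rotate_crank_by(+87°): θ ← 0° +87° = 87°
rotate_crank_by(+35°): θ ← 87° +35° = 122°
rotate_crank_by(-86°): θ ← 122° -86° = 36°
crank pin P = (r cos θ, r sin θ) = (33.169697, 24.099195)
h = r sin θ − e = 24.099195 − 1 = 23.099195
sin φ = h / L = 23.099195 / 110 = 0.20999268
φ = arcsin(0.20999268) = 12.121924°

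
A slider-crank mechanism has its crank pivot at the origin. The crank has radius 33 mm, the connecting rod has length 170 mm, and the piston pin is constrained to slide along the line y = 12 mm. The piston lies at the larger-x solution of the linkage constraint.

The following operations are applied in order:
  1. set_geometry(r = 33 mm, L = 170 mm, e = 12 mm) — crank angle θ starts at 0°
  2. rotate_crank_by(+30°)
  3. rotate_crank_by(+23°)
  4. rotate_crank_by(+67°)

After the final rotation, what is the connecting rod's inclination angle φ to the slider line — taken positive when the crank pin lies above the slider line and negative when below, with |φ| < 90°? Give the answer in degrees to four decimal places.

5.5965

set_geometry: r = 33 mm, L = 170 mm, e = 12 mm; θ ← 0°
rotate_crank_by(+30°): θ ← 0° +30° = 30°
rotate_crank_by(+23°): θ ← 30° +23° = 53°
rotate_crank_by(+67°): θ ← 53° +67° = 120°
crank pin P = (r cos θ, r sin θ) = (-16.500000, 28.578838)
h = r sin θ − e = 28.578838 − 12 = 16.578838
sin φ = h / L = 16.578838 / 170 = 0.09752258
φ = arcsin(0.09752258) = 5.596527°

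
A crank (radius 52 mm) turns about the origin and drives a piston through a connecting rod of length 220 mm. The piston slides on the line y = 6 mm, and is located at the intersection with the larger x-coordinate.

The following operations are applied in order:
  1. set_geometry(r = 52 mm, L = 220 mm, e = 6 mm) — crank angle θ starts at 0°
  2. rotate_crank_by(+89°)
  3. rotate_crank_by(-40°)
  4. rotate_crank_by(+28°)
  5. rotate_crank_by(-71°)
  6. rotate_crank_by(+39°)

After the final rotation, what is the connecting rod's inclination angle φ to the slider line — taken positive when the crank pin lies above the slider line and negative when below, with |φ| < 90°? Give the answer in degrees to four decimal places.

8.0398

set_geometry: r = 52 mm, L = 220 mm, e = 6 mm; θ ← 0°
rotate_crank_by(+89°): θ ← 0° +89° = 89°
rotate_crank_by(-40°): θ ← 89° -40° = 49°
rotate_crank_by(+28°): θ ← 49° +28° = 77°
rotate_crank_by(-71°): θ ← 77° -71° = 6°
rotate_crank_by(+39°): θ ← 6° +39° = 45°
crank pin P = (r cos θ, r sin θ) = (36.769553, 36.769553)
h = r sin θ − e = 36.769553 − 6 = 30.769553
sin φ = h / L = 30.769553 / 220 = 0.13986160
φ = arcsin(0.13986160) = 8.039838°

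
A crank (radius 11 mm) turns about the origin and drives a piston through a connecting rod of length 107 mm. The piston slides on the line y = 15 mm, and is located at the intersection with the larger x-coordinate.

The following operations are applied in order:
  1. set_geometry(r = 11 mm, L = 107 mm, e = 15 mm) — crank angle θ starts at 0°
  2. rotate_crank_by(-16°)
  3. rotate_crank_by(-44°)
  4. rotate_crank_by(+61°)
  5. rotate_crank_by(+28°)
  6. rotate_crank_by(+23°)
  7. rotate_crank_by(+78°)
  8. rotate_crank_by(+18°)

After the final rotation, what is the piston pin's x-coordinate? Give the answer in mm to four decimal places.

97.2777

set_geometry: r = 11 mm, L = 107 mm, e = 15 mm; θ ← 0°
rotate_crank_by(-16°): θ ← 0° -16° = -16°
rotate_crank_by(-44°): θ ← -16° -44° = -60°
rotate_crank_by(+61°): θ ← -60° +61° = 1°
rotate_crank_by(+28°): θ ← 1° +28° = 29°
rotate_crank_by(+23°): θ ← 29° +23° = 52°
rotate_crank_by(+78°): θ ← 52° +78° = 130°
rotate_crank_by(+18°): θ ← 130° +18° = 148°
crank pin P = (r cos θ, r sin θ) = (-9.328529, 5.829112)
h = r sin θ − e = 5.829112 − 15 = -9.170888
x = r cos θ + √(L² − h²) = -9.328529 + √(11449.0 − 84.1052) = -9.328529 + 106.606261 = 97.277732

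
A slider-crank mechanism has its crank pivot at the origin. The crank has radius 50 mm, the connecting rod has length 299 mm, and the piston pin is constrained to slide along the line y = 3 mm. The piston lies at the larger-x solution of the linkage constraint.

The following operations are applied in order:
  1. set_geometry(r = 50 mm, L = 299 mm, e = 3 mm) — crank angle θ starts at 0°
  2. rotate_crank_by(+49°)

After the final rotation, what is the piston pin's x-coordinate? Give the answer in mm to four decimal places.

329.7784

set_geometry: r = 50 mm, L = 299 mm, e = 3 mm; θ ← 0°
rotate_crank_by(+49°): θ ← 0° +49° = 49°
crank pin P = (r cos θ, r sin θ) = (32.802951, 37.735479)
h = r sin θ − e = 37.735479 − 3 = 34.735479
x = r cos θ + √(L² − h²) = 32.802951 + √(89401.0 − 1206.5535) = 32.802951 + 296.975498 = 329.778450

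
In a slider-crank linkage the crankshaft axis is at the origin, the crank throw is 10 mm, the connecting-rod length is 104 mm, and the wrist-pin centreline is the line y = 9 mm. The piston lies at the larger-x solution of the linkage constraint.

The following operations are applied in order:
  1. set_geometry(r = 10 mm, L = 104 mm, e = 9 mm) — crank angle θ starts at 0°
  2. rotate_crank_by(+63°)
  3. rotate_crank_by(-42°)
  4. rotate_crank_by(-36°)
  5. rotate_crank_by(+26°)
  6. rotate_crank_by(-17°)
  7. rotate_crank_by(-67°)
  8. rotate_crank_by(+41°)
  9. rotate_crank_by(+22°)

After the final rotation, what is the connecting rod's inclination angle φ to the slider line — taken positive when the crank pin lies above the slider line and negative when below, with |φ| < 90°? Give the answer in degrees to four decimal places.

set_geometry: r = 10 mm, L = 104 mm, e = 9 mm; θ ← 0°
rotate_crank_by(+63°): θ ← 0° +63° = 63°
rotate_crank_by(-42°): θ ← 63° -42° = 21°
rotate_crank_by(-36°): θ ← 21° -36° = -15°
rotate_crank_by(+26°): θ ← -15° +26° = 11°
rotate_crank_by(-17°): θ ← 11° -17° = -6°
rotate_crank_by(-67°): θ ← -6° -67° = -73°
rotate_crank_by(+41°): θ ← -73° +41° = -32°
rotate_crank_by(+22°): θ ← -32° +22° = -10°
crank pin P = (r cos θ, r sin θ) = (9.848078, -1.736482)
h = r sin θ − e = -1.736482 − 9 = -10.736482
sin φ = h / L = -10.736482 / 104 = -0.10323540
φ = arcsin(-0.10323540) = -5.925510°

-5.9255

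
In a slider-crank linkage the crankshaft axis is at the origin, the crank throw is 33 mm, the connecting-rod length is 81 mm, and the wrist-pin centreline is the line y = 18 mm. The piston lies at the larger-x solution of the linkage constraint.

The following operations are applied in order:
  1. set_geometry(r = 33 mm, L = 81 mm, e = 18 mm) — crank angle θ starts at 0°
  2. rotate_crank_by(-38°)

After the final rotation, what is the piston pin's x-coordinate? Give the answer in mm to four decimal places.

set_geometry: r = 33 mm, L = 81 mm, e = 18 mm; θ ← 0°
rotate_crank_by(-38°): θ ← 0° -38° = -38°
crank pin P = (r cos θ, r sin θ) = (26.004355, -20.316829)
h = r sin θ − e = -20.316829 − 18 = -38.316829
x = r cos θ + √(L² − h²) = 26.004355 + √(6561.0 − 1468.1794) = 26.004355 + 71.364001 = 97.368356

97.3684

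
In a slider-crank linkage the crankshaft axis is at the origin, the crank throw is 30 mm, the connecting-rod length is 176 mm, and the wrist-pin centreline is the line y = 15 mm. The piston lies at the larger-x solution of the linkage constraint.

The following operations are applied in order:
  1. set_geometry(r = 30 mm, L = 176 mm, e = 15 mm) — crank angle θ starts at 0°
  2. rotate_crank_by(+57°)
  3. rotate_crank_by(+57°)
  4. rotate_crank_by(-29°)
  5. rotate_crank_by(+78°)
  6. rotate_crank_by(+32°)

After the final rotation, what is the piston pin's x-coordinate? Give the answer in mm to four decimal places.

set_geometry: r = 30 mm, L = 176 mm, e = 15 mm; θ ← 0°
rotate_crank_by(+57°): θ ← 0° +57° = 57°
rotate_crank_by(+57°): θ ← 57° +57° = 114°
rotate_crank_by(-29°): θ ← 114° -29° = 85°
rotate_crank_by(+78°): θ ← 85° +78° = 163°
rotate_crank_by(+32°): θ ← 163° +32° = 195°
crank pin P = (r cos θ, r sin θ) = (-28.977775, -7.764571)
h = r sin θ − e = -7.764571 − 15 = -22.764571
x = r cos θ + √(L² − h²) = -28.977775 + √(30976.0 − 518.2257) = -28.977775 + 174.521558 = 145.543783

145.5438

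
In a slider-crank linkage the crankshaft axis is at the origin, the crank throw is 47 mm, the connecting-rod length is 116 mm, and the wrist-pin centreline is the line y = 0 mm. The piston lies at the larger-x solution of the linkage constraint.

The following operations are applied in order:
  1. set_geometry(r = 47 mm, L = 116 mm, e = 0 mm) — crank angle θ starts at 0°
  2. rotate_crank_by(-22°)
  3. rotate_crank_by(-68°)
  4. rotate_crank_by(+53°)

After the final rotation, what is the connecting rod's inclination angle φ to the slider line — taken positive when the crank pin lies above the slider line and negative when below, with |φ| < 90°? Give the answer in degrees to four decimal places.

-14.1132

set_geometry: r = 47 mm, L = 116 mm, e = 0 mm; θ ← 0°
rotate_crank_by(-22°): θ ← 0° -22° = -22°
rotate_crank_by(-68°): θ ← -22° -68° = -90°
rotate_crank_by(+53°): θ ← -90° +53° = -37°
crank pin P = (r cos θ, r sin θ) = (37.535869, -28.285306)
h = r sin θ − e = -28.285306 − 0 = -28.285306
sin φ = h / L = -28.285306 / 116 = -0.24383885
φ = arcsin(-0.24383885) = -14.113224°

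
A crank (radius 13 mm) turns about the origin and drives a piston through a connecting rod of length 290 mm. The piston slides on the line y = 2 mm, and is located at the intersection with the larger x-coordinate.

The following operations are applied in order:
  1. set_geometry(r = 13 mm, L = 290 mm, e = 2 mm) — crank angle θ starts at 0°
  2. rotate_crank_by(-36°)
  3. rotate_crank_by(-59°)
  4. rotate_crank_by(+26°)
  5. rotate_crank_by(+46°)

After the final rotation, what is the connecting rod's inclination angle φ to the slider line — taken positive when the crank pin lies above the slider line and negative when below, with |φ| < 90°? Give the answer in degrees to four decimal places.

set_geometry: r = 13 mm, L = 290 mm, e = 2 mm; θ ← 0°
rotate_crank_by(-36°): θ ← 0° -36° = -36°
rotate_crank_by(-59°): θ ← -36° -59° = -95°
rotate_crank_by(+26°): θ ← -95° +26° = -69°
rotate_crank_by(+46°): θ ← -69° +46° = -23°
crank pin P = (r cos θ, r sin θ) = (11.966563, -5.079505)
h = r sin θ − e = -5.079505 − 2 = -7.079505
sin φ = h / L = -7.079505 / 290 = -0.02441209
φ = arcsin(-0.02441209) = -1.398848°

-1.3988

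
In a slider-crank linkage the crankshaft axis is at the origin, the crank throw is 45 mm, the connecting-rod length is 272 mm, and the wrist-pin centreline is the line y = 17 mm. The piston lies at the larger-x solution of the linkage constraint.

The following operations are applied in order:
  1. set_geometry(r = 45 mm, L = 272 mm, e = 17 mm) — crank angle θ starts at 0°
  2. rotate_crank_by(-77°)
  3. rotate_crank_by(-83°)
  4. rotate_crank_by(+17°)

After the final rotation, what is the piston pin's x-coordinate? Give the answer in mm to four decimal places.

232.4656

set_geometry: r = 45 mm, L = 272 mm, e = 17 mm; θ ← 0°
rotate_crank_by(-77°): θ ← 0° -77° = -77°
rotate_crank_by(-83°): θ ← -77° -83° = -160°
rotate_crank_by(+17°): θ ← -160° +17° = -143°
crank pin P = (r cos θ, r sin θ) = (-35.938598, -27.081676)
h = r sin θ − e = -27.081676 − 17 = -44.081676
x = r cos θ + √(L² − h²) = -35.938598 + √(73984.0 − 1943.1942) = -35.938598 + 268.404184 = 232.465586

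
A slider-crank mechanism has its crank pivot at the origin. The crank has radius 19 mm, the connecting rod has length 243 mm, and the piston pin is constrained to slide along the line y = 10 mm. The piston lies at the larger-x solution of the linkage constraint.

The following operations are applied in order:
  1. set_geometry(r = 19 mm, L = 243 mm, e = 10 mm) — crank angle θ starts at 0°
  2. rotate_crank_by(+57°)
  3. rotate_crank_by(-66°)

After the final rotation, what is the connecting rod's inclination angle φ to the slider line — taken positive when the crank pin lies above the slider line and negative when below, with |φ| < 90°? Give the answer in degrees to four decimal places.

-3.0601

set_geometry: r = 19 mm, L = 243 mm, e = 10 mm; θ ← 0°
rotate_crank_by(+57°): θ ← 0° +57° = 57°
rotate_crank_by(-66°): θ ← 57° -66° = -9°
crank pin P = (r cos θ, r sin θ) = (18.766078, -2.972255)
h = r sin θ − e = -2.972255 − 10 = -12.972255
sin φ = h / L = -12.972255 / 243 = -0.05338376
φ = arcsin(-0.05338376) = -3.060119°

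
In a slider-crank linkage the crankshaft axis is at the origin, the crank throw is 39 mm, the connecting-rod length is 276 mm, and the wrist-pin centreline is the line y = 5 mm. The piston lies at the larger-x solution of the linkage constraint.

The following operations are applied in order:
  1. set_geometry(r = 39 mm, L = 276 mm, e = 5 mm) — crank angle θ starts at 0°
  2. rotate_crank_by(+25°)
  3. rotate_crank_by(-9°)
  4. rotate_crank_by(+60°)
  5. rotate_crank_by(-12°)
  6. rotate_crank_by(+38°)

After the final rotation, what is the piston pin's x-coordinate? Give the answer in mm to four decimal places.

set_geometry: r = 39 mm, L = 276 mm, e = 5 mm; θ ← 0°
rotate_crank_by(+25°): θ ← 0° +25° = 25°
rotate_crank_by(-9°): θ ← 25° -9° = 16°
rotate_crank_by(+60°): θ ← 16° +60° = 76°
rotate_crank_by(-12°): θ ← 76° -12° = 64°
rotate_crank_by(+38°): θ ← 64° +38° = 102°
crank pin P = (r cos θ, r sin θ) = (-8.108556, 38.147756)
h = r sin θ − e = 38.147756 − 5 = 33.147756
x = r cos θ + √(L² − h²) = -8.108556 + √(76176.0 − 1098.7738) = -8.108556 + 274.002238 = 265.893682

265.8937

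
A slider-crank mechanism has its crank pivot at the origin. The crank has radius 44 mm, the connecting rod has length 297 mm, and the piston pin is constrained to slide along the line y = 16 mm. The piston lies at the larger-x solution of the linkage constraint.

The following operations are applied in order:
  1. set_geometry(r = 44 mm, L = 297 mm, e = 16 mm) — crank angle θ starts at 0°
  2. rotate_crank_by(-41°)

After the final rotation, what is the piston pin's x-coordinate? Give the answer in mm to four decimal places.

326.7988

set_geometry: r = 44 mm, L = 297 mm, e = 16 mm; θ ← 0°
rotate_crank_by(-41°): θ ← 0° -41° = -41°
crank pin P = (r cos θ, r sin θ) = (33.207222, -28.866597)
h = r sin θ − e = -28.866597 − 16 = -44.866597
x = r cos θ + √(L² − h²) = 33.207222 + √(88209.0 − 2013.0116) = 33.207222 + 293.591533 = 326.798755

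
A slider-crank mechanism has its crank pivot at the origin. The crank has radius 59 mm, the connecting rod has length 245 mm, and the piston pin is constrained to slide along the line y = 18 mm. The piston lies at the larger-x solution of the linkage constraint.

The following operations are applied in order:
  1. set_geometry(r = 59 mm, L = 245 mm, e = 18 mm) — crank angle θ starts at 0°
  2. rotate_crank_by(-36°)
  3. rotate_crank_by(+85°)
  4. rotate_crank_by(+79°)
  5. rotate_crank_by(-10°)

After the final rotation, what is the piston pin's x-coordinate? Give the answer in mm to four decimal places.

set_geometry: r = 59 mm, L = 245 mm, e = 18 mm; θ ← 0°
rotate_crank_by(-36°): θ ← 0° -36° = -36°
rotate_crank_by(+85°): θ ← -36° +85° = 49°
rotate_crank_by(+79°): θ ← 49° +79° = 128°
rotate_crank_by(-10°): θ ← 128° -10° = 118°
crank pin P = (r cos θ, r sin θ) = (-27.698822, 52.093908)
h = r sin θ − e = 52.093908 − 18 = 34.093908
x = r cos θ + √(L² − h²) = -27.698822 + √(60025.0 − 1162.3946) = -27.698822 + 242.616169 = 214.917347

214.9173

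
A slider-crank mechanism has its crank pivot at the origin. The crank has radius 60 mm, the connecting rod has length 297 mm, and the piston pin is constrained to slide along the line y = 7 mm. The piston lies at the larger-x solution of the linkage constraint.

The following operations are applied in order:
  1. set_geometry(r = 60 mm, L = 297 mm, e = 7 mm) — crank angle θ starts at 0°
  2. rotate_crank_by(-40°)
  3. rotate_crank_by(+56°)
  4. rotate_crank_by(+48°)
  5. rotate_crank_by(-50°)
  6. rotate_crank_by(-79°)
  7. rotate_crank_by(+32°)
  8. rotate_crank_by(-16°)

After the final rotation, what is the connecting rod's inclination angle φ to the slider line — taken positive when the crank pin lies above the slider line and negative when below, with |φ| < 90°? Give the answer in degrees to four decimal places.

set_geometry: r = 60 mm, L = 297 mm, e = 7 mm; θ ← 0°
rotate_crank_by(-40°): θ ← 0° -40° = -40°
rotate_crank_by(+56°): θ ← -40° +56° = 16°
rotate_crank_by(+48°): θ ← 16° +48° = 64°
rotate_crank_by(-50°): θ ← 64° -50° = 14°
rotate_crank_by(-79°): θ ← 14° -79° = -65°
rotate_crank_by(+32°): θ ← -65° +32° = -33°
rotate_crank_by(-16°): θ ← -33° -16° = -49°
crank pin P = (r cos θ, r sin θ) = (39.363542, -45.282575)
h = r sin θ − e = -45.282575 − 7 = -52.282575
sin φ = h / L = -52.282575 / 297 = -0.17603561
φ = arcsin(-0.17603561) = -10.138930°

-10.1389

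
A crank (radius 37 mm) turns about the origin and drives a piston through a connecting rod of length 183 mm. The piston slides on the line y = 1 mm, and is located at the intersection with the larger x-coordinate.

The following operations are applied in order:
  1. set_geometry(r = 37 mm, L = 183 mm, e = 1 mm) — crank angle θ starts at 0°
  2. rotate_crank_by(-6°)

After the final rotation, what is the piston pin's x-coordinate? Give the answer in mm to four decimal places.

set_geometry: r = 37 mm, L = 183 mm, e = 1 mm; θ ← 0°
rotate_crank_by(-6°): θ ← 0° -6° = -6°
crank pin P = (r cos θ, r sin θ) = (36.797310, -3.867553)
h = r sin θ − e = -3.867553 − 1 = -4.867553
x = r cos θ + √(L² − h²) = 36.797310 + √(33489.0 − 23.6931) = 36.797310 + 182.935253 = 219.732564

219.7326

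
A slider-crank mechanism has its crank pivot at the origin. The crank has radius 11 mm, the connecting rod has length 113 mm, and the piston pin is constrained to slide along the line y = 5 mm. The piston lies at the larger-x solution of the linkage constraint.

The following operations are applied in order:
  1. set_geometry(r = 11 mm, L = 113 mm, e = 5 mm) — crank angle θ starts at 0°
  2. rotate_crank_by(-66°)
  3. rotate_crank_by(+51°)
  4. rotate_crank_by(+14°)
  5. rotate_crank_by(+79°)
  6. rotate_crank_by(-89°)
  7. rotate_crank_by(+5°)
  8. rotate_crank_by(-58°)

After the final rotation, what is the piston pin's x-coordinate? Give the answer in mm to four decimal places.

set_geometry: r = 11 mm, L = 113 mm, e = 5 mm; θ ← 0°
rotate_crank_by(-66°): θ ← 0° -66° = -66°
rotate_crank_by(+51°): θ ← -66° +51° = -15°
rotate_crank_by(+14°): θ ← -15° +14° = -1°
rotate_crank_by(+79°): θ ← -1° +79° = 78°
rotate_crank_by(-89°): θ ← 78° -89° = -11°
rotate_crank_by(+5°): θ ← -11° +5° = -6°
rotate_crank_by(-58°): θ ← -6° -58° = -64°
crank pin P = (r cos θ, r sin θ) = (4.822083, -9.886735)
h = r sin θ − e = -9.886735 − 5 = -14.886735
x = r cos θ + √(L² − h²) = 4.822083 + √(12769.0 − 221.6149) = 4.822083 + 112.015111 = 116.837194

116.8372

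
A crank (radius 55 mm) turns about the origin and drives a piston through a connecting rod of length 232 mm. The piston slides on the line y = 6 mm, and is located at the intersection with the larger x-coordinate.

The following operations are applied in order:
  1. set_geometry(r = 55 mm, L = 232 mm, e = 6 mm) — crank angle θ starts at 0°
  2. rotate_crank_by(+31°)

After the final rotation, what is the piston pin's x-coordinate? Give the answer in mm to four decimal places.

278.0674

set_geometry: r = 55 mm, L = 232 mm, e = 6 mm; θ ← 0°
rotate_crank_by(+31°): θ ← 0° +31° = 31°
crank pin P = (r cos θ, r sin θ) = (47.144202, 28.327094)
h = r sin θ − e = 28.327094 − 6 = 22.327094
x = r cos θ + √(L² − h²) = 47.144202 + √(53824.0 − 498.4991) = 47.144202 + 230.923149 = 278.067351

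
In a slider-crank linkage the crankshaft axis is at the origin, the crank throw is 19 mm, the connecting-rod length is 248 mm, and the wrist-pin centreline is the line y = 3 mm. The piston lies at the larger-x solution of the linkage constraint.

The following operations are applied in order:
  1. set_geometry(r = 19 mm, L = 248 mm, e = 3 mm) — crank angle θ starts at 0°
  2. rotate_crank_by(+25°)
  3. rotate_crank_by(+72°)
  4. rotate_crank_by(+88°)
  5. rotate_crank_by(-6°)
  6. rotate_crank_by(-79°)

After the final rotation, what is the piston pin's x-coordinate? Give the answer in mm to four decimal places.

244.2025

set_geometry: r = 19 mm, L = 248 mm, e = 3 mm; θ ← 0°
rotate_crank_by(+25°): θ ← 0° +25° = 25°
rotate_crank_by(+72°): θ ← 25° +72° = 97°
rotate_crank_by(+88°): θ ← 97° +88° = 185°
rotate_crank_by(-6°): θ ← 185° -6° = 179°
rotate_crank_by(-79°): θ ← 179° -79° = 100°
crank pin P = (r cos θ, r sin θ) = (-3.299315, 18.711347)
h = r sin θ − e = 18.711347 − 3 = 15.711347
x = r cos θ + √(L² − h²) = -3.299315 + √(61504.0 − 246.8464) = -3.299315 + 247.501825 = 244.202510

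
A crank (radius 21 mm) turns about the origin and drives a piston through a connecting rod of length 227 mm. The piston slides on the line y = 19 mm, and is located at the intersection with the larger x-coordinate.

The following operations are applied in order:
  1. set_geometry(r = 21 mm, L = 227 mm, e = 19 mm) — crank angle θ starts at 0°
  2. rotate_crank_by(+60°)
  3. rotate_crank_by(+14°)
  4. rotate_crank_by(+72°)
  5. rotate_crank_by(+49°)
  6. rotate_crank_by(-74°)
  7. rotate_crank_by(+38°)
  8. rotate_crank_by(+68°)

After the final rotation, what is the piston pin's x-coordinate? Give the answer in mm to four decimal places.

210.0627

set_geometry: r = 21 mm, L = 227 mm, e = 19 mm; θ ← 0°
rotate_crank_by(+60°): θ ← 0° +60° = 60°
rotate_crank_by(+14°): θ ← 60° +14° = 74°
rotate_crank_by(+72°): θ ← 74° +72° = 146°
rotate_crank_by(+49°): θ ← 146° +49° = 195°
rotate_crank_by(-74°): θ ← 195° -74° = 121°
rotate_crank_by(+38°): θ ← 121° +38° = 159°
rotate_crank_by(+68°): θ ← 159° +68° = 227°
crank pin P = (r cos θ, r sin θ) = (-14.321966, -15.358428)
h = r sin θ − e = -15.358428 − 19 = -34.358428
x = r cos θ + √(L² − h²) = -14.321966 + √(51529.0 − 1180.5016) = -14.321966 + 224.384711 = 210.062745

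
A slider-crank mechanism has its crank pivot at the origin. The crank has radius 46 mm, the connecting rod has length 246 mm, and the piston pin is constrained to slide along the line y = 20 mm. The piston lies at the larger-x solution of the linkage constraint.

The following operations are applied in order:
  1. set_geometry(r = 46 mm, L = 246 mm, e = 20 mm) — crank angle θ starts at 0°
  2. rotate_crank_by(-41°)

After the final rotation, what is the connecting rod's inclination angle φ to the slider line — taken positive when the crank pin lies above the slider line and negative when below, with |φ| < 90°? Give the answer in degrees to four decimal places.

-11.7697

set_geometry: r = 46 mm, L = 246 mm, e = 20 mm; θ ← 0°
rotate_crank_by(-41°): θ ← 0° -41° = -41°
crank pin P = (r cos θ, r sin θ) = (34.716641, -30.178715)
h = r sin θ − e = -30.178715 − 20 = -50.178715
sin φ = h / L = -50.178715 / 246 = -0.20397852
φ = arcsin(-0.20397852) = -11.769709°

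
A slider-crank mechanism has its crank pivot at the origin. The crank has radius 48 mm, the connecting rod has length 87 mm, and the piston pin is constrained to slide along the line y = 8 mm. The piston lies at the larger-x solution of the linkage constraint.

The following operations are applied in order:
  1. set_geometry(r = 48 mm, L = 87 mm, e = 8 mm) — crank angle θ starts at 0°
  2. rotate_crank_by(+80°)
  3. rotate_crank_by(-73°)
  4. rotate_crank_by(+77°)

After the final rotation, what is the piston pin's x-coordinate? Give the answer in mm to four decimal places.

set_geometry: r = 48 mm, L = 87 mm, e = 8 mm; θ ← 0°
rotate_crank_by(+80°): θ ← 0° +80° = 80°
rotate_crank_by(-73°): θ ← 80° -73° = 7°
rotate_crank_by(+77°): θ ← 7° +77° = 84°
crank pin P = (r cos θ, r sin θ) = (5.017366, 47.737051)
h = r sin θ − e = 47.737051 − 8 = 39.737051
x = r cos θ + √(L² − h²) = 5.017366 + √(7569.0 − 1579.0332) = 5.017366 + 77.394876 = 82.412242

82.4122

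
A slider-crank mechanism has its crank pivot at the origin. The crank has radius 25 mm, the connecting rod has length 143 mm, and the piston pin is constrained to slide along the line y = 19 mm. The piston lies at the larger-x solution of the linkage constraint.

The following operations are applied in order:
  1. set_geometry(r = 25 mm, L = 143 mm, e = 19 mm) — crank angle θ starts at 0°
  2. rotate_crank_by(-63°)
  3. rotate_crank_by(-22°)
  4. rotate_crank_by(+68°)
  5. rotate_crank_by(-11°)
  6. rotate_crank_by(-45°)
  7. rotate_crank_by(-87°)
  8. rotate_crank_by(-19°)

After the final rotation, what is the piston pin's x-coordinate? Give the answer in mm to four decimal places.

set_geometry: r = 25 mm, L = 143 mm, e = 19 mm; θ ← 0°
rotate_crank_by(-63°): θ ← 0° -63° = -63°
rotate_crank_by(-22°): θ ← -63° -22° = -85°
rotate_crank_by(+68°): θ ← -85° +68° = -17°
rotate_crank_by(-11°): θ ← -17° -11° = -28°
rotate_crank_by(-45°): θ ← -28° -45° = -73°
rotate_crank_by(-87°): θ ← -73° -87° = -160°
rotate_crank_by(-19°): θ ← -160° -19° = -179°
crank pin P = (r cos θ, r sin θ) = (-24.996192, -0.436310)
h = r sin θ − e = -0.436310 − 19 = -19.436310
x = r cos θ + √(L² − h²) = -24.996192 + √(20449.0 − 377.7702) = -24.996192 + 141.672968 = 116.676776

116.6768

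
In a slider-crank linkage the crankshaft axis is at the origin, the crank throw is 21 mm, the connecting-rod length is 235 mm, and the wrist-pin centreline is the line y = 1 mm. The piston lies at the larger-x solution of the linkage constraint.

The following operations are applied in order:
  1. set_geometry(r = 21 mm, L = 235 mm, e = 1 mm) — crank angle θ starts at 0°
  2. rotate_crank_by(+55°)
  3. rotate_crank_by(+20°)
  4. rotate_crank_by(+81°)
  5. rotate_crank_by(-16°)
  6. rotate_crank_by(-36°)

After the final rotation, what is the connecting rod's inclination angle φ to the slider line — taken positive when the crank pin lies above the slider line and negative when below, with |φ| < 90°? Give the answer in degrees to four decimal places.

set_geometry: r = 21 mm, L = 235 mm, e = 1 mm; θ ← 0°
rotate_crank_by(+55°): θ ← 0° +55° = 55°
rotate_crank_by(+20°): θ ← 55° +20° = 75°
rotate_crank_by(+81°): θ ← 75° +81° = 156°
rotate_crank_by(-16°): θ ← 156° -16° = 140°
rotate_crank_by(-36°): θ ← 140° -36° = 104°
crank pin P = (r cos θ, r sin θ) = (-5.080360, 20.376210)
h = r sin θ − e = 20.376210 − 1 = 19.376210
sin φ = h / L = 19.376210 / 235 = 0.08245196
φ = arcsin(0.08245196) = 4.729518°

4.7295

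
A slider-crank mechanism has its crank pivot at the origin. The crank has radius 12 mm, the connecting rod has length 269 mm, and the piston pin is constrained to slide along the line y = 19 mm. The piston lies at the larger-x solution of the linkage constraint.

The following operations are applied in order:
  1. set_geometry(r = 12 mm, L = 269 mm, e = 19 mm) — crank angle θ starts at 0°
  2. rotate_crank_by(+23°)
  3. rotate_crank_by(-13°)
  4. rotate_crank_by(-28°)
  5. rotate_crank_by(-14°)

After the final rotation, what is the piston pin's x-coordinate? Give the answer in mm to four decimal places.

set_geometry: r = 12 mm, L = 269 mm, e = 19 mm; θ ← 0°
rotate_crank_by(+23°): θ ← 0° +23° = 23°
rotate_crank_by(-13°): θ ← 23° -13° = 10°
rotate_crank_by(-28°): θ ← 10° -28° = -18°
rotate_crank_by(-14°): θ ← -18° -14° = -32°
crank pin P = (r cos θ, r sin θ) = (10.176577, -6.359031)
h = r sin θ − e = -6.359031 − 19 = -25.359031
x = r cos θ + √(L² − h²) = 10.176577 + √(72361.0 − 643.0805) = 10.176577 + 267.802016 = 277.978593

277.9786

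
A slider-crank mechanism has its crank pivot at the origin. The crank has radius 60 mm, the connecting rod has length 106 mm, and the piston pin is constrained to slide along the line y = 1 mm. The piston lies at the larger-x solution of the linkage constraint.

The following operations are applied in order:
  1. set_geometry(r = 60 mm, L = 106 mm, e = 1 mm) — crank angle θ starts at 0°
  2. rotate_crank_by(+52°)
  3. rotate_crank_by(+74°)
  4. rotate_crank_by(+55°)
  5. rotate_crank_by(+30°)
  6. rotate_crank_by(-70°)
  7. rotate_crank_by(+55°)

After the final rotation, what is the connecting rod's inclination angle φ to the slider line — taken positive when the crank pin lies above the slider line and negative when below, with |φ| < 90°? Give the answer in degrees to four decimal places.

-9.5237

set_geometry: r = 60 mm, L = 106 mm, e = 1 mm; θ ← 0°
rotate_crank_by(+52°): θ ← 0° +52° = 52°
rotate_crank_by(+74°): θ ← 52° +74° = 126°
rotate_crank_by(+55°): θ ← 126° +55° = 181°
rotate_crank_by(+30°): θ ← 181° +30° = 211°
rotate_crank_by(-70°): θ ← 211° -70° = 141°
rotate_crank_by(+55°): θ ← 141° +55° = 196°
crank pin P = (r cos θ, r sin θ) = (-57.675702, -16.538241)
h = r sin θ − e = -16.538241 − 1 = -17.538241
sin φ = h / L = -17.538241 / 106 = -0.16545511
φ = arcsin(-0.16545511) = -9.523674°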